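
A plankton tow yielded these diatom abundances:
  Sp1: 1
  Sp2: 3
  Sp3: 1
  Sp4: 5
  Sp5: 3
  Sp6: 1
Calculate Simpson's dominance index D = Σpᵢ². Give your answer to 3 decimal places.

0.235

Total N = 1+3+1+5+3+1 = 14, so the proportions are 0.07143, 0.21429, 0.07143, 0.35714, 0.21429, 0.07143 (working shown to 5 dp, full precision carried).
D = 0.07143² + 0.21429² + 0.07143² + 0.35714² + 0.21429² + 0.07143² = 0.00510 + 0.04592 + 0.00510 + 0.12755 + 0.04592 + 0.00510 = 0.23469.
To 3 decimal places, D = 0.235.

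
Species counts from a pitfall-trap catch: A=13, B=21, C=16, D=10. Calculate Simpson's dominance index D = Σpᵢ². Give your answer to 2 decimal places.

Total N = 13+21+16+10 = 60, so the proportions are 0.2167, 0.35, 0.2667, 0.1667 (working shown to 4 dp, full precision carried).
D = 0.2167² + 0.35² + 0.2667² + 0.1667² = 0.0469 + 0.1225 + 0.0711 + 0.0278 = 0.2683.
To 2 decimal places, D = 0.27.

0.27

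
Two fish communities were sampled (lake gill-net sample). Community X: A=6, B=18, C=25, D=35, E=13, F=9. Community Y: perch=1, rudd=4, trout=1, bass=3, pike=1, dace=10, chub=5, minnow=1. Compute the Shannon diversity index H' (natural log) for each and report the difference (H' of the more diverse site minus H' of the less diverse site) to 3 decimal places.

0.086

Community X: N=106, proportions 0.0566, 0.16981, 0.23585, 0.33019, 0.12264, 0.08491, giving H' = 1.63697 (working shown to 5 dp, full precision carried).
Community Y: N=26, proportions 0.03846, 0.15385, 0.03846, 0.11538, 0.03846, 0.38462, 0.19231, 0.03846, giving H' = 1.72294.
Difference = |1.63697 − 1.72294| = 0.08597, i.e. 0.086 to 3 decimal places.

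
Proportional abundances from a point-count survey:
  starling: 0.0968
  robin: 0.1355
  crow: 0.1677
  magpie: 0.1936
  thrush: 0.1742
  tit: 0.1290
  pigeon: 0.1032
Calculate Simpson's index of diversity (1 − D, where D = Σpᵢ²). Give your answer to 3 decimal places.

D = 0.0968² + 0.1355² + 0.1677² + 0.1936² + 0.1742² + 0.129² + 0.1032² = 0.00937 + 0.01836 + 0.02812 + 0.03748 + 0.03035 + 0.01664 + 0.01065 = 0.15097 (working shown to 5 dp, full precision carried).
So 1 − D = 0.84903, i.e. 0.849 to 3 decimal places.

0.849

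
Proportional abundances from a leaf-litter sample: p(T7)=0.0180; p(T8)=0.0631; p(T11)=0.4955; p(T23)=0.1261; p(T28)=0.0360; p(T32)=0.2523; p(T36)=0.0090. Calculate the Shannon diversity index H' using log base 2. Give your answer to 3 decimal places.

1.970

Each pᵢ log₂ pᵢ term (working shown to 5 dp, full precision carried): 0.018×(-5.79586)=-0.10433, 0.0631×(-3.98622)=-0.25153, 0.4955×(-1.01304)=-0.50196, 0.1261×(-2.98736)=-0.37671, 0.036×(-4.79586)=-0.17265, 0.2523×(-1.98679)=-0.50127, 0.009×(-6.79586)=-0.06116.
Sum = -1.96960, so H' = 1.970.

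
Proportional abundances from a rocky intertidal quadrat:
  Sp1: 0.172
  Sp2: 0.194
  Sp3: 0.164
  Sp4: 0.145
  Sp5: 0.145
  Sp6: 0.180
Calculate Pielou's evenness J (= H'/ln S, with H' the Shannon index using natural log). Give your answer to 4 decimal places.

H' = −Σ pᵢ ln pᵢ = −((-0.302765) + (-0.318140) + (-0.296494) + (-0.279998) + (-0.279998) + (-0.308664)) = 1.786059 (working shown to 6 dp, full precision carried).
With S = 6 species, ln S = 1.791759, so J = 1.786059/1.791759 = 0.996818, i.e. 0.9968 to 4 decimal places.

0.9968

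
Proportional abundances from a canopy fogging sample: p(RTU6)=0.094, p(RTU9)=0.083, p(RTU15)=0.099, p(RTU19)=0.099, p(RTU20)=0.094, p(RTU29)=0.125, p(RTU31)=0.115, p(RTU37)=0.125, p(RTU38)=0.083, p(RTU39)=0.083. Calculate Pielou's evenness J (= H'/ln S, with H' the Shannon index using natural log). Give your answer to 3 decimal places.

0.995

H' = −Σ pᵢ ln pᵢ = −((-0.22226) + (-0.20658) + (-0.22895) + (-0.22895) + (-0.22226) + (-0.25993) + (-0.24872) + (-0.25993) + (-0.20658) + (-0.20658)) = 2.29075 (working shown to 5 dp, full precision carried).
With S = 10 species, ln S = 2.30259, so J = 2.29075/2.30259 = 0.99486, i.e. 0.995 to 3 decimal places.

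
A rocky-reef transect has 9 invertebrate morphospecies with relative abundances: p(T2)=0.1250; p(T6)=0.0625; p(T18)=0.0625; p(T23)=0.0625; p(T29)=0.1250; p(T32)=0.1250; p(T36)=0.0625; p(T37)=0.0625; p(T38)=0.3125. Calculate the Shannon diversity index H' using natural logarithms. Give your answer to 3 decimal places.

2.010

Each pᵢ ln pᵢ term (working shown to 5 dp, full precision carried): 0.125×(-2.07944)=-0.25993, 0.0625×(-2.77259)=-0.17329, 0.0625×(-2.77259)=-0.17329, 0.0625×(-2.77259)=-0.17329, 0.125×(-2.07944)=-0.25993, 0.125×(-2.07944)=-0.25993, 0.0625×(-2.77259)=-0.17329, 0.0625×(-2.77259)=-0.17329, 0.3125×(-1.16315)=-0.36348.
Sum = -2.00971, so H' = 2.010.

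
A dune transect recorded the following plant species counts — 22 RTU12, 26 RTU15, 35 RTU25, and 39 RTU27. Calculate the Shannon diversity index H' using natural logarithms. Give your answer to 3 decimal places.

1.361

Total N = 22+26+35+39 = 122, so the proportions are 0.18033, 0.21311, 0.28689, 0.31967 (working shown to 5 dp, full precision carried).
Each pᵢ ln pᵢ term: 0.18033×(-1.71298)=-0.30890, 0.21311×(-1.54592)=-0.32946, 0.28689×(-1.24867)=-0.35823, 0.31967×(-1.14046)=-0.36457.
Sum = -1.36116, so H' = 1.361.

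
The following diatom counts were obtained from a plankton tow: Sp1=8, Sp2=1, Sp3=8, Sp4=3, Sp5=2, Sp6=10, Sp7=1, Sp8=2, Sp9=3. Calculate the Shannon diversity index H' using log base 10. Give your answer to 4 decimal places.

0.8294

Total N = 8+1+8+3+2+10+1+2+3 = 38, so the proportions are 0.210526, 0.026316, 0.210526, 0.078947, 0.052632, 0.263158, 0.026316, 0.052632, 0.078947 (working shown to 6 dp, full precision carried).
Each pᵢ log₁₀ pᵢ term: 0.210526×(-0.676694)=-0.142462, 0.026316×(-1.579784)=-0.041573, 0.210526×(-0.676694)=-0.142462, 0.078947×(-1.102662)=-0.087052, 0.052632×(-1.278754)=-0.067303, 0.263158×(-0.579784)=-0.152575, 0.026316×(-1.579784)=-0.041573, 0.052632×(-1.278754)=-0.067303, 0.078947×(-1.102662)=-0.087052.
Sum = -0.829355, so H' = 0.8294.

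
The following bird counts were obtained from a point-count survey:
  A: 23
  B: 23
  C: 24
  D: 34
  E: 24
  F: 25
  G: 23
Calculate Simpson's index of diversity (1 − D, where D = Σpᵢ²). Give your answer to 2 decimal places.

Total N = 23+23+24+34+24+25+23 = 176, so the proportions are 0.1307, 0.1307, 0.1364, 0.1932, 0.1364, 0.142, 0.1307 (working shown to 4 dp, full precision carried).
D = 0.1307² + 0.1307² + 0.1364² + 0.1932² + 0.1364² + 0.142² + 0.1307² = 0.0171 + 0.0171 + 0.0186 + 0.0373 + 0.0186 + 0.0202 + 0.0171 = 0.1459.
So 1 − D = 0.8541, i.e. 0.85 to 2 decimal places.

0.85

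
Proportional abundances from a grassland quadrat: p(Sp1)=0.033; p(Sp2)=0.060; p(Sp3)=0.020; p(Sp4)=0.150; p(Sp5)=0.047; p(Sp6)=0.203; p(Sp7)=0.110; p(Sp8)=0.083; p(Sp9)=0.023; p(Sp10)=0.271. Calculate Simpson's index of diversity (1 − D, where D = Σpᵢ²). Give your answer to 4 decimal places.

D = 0.033² + 0.06² + 0.02² + 0.15² + 0.047² + 0.203² + 0.11² + 0.083² + 0.023² + 0.271² = 0.001089 + 0.003600 + 0.000400 + 0.022500 + 0.002209 + 0.041209 + 0.012100 + 0.006889 + 0.000529 + 0.073441 = 0.163966 (working shown to 6 dp, full precision carried).
So 1 − D = 0.836034, i.e. 0.8360 to 4 decimal places.

0.8360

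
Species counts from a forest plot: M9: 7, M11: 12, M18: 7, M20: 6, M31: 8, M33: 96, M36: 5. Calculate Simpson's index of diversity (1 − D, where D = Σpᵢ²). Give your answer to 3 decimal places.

Total N = 7+12+7+6+8+96+5 = 141, so the proportions are 0.04965, 0.08511, 0.04965, 0.04255, 0.05674, 0.68085, 0.03546 (working shown to 5 dp, full precision carried).
D = 0.04965² + 0.08511² + 0.04965² + 0.04255² + 0.05674² + 0.68085² + 0.03546² = 0.00246 + 0.00724 + 0.00246 + 0.00181 + 0.00322 + 0.46356 + 0.00126 = 0.48202.
So 1 − D = 0.51798, i.e. 0.518 to 3 decimal places.

0.518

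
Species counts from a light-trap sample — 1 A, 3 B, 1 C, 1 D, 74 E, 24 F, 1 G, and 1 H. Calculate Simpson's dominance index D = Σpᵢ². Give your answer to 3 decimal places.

0.540

Total N = 1+3+1+1+74+24+1+1 = 106, so the proportions are 0.00943, 0.0283, 0.00943, 0.00943, 0.69811, 0.22642, 0.00943, 0.00943 (working shown to 5 dp, full precision carried).
D = 0.00943² + 0.0283² + 0.00943² + 0.00943² + 0.69811² + 0.22642² + 0.00943² + 0.00943² = 0.00009 + 0.00080 + 0.00009 + 0.00009 + 0.48736 + 0.05126 + 0.00009 + 0.00009 = 0.53987.
To 3 decimal places, D = 0.540.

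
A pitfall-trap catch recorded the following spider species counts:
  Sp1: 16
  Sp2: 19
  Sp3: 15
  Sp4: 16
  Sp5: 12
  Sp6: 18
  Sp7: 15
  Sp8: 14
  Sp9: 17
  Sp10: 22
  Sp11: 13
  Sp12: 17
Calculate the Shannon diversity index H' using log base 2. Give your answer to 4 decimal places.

Total N = 16+19+15+16+12+18+15+14+17+22+13+17 = 194, so the proportions are 0.082474, 0.097938, 0.07732, 0.082474, 0.061856, 0.092784, 0.07732, 0.072165, 0.087629, 0.113402, 0.06701, 0.087629 (working shown to 6 dp, full precision carried).
Each pᵢ log₂ pᵢ term: 0.082474×(-3.599913)=-0.296900, 0.097938×(-3.351985)=-0.328287, 0.07732×(-3.693022)=-0.285543, 0.082474×(-3.599913)=-0.296900, 0.061856×(-4.014950)=-0.248347, 0.092784×(-3.429988)=-0.318246, 0.07732×(-3.693022)=-0.285543, 0.072165×(-3.792558)=-0.273690, 0.087629×(-3.512450)=-0.307792, 0.113402×(-3.140481)=-0.356137, 0.06701×(-3.899473)=-0.261305, 0.087629×(-3.512450)=-0.307792.
Sum = -3.566483, so H' = 3.5665.

3.5665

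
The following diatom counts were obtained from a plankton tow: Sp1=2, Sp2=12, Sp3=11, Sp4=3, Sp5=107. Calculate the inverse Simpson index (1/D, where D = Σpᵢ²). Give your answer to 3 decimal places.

1.554

Total N = 2+12+11+3+107 = 135, so the proportions are 0.014815, 0.088889, 0.081481, 0.022222, 0.792593 (working shown to 6 dp, full precision carried).
D = 0.014815² + 0.088889² + 0.081481² + 0.022222² + 0.792593² = 0.000219 + 0.007901 + 0.006639 + 0.000494 + 0.628203 = 0.643457.
So 1/D = 1.55411, i.e. 1.554 to 3 decimal places.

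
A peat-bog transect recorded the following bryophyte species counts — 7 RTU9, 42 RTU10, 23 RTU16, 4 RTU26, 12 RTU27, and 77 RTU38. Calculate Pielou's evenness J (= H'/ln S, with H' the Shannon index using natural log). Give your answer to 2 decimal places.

0.78

Total N = 7+42+23+4+12+77 = 165, so the proportions are 0.0424, 0.2545, 0.1394, 0.0242, 0.0727, 0.4667 (working shown to 4 dp, full precision carried).
H' = −Σ pᵢ ln pᵢ = −((-0.1341) + (-0.3483) + (-0.2747) + (-0.0902) + (-0.1906) + (-0.3557)) = 1.3935.
With S = 6 species, ln S = 1.7918, so J = 1.3935/1.7918 = 0.7777, i.e. 0.78 to 2 decimal places.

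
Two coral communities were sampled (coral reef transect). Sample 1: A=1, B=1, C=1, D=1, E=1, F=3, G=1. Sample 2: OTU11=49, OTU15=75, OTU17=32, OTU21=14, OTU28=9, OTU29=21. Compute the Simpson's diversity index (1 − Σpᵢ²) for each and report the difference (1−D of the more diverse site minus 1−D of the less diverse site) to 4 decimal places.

Sample 1: N=9, proportions 0.111111, 0.111111, 0.111111, 0.111111, 0.111111, 0.333333, 0.111111, giving 1−D = 0.814815 (working shown to 6 dp, full precision carried).
Sample 2: N=200, proportions 0.245, 0.375, 0.16, 0.07, 0.045, 0.105, giving 1−D = 0.755800.
Difference = |0.814815 − 0.755800| = 0.059015, i.e. 0.0590 to 4 decimal places.

0.0590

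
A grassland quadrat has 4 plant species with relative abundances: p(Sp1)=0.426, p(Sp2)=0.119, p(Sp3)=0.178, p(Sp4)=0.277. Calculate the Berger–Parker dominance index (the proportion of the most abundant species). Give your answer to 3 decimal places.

The largest proportion is 0.426, i.e. d = 0.426 to 3 decimal places.

0.426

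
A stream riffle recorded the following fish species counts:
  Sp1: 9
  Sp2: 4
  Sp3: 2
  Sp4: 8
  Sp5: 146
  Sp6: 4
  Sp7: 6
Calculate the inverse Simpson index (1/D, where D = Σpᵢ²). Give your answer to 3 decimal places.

1.488

Total N = 9+4+2+8+146+4+6 = 179, so the proportions are 0.050279, 0.022346, 0.011173, 0.044693, 0.815642, 0.022346, 0.03352 (working shown to 6 dp, full precision carried).
D = 0.050279² + 0.022346² + 0.011173² + 0.044693² + 0.815642² + 0.022346² + 0.03352² = 0.002528 + 0.000499 + 0.000125 + 0.001997 + 0.665273 + 0.000499 + 0.001124 = 0.672045.
So 1/D = 1.48800, i.e. 1.488 to 3 decimal places.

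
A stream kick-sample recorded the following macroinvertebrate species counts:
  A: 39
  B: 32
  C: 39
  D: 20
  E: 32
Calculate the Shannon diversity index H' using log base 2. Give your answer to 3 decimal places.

Total N = 39+32+39+20+32 = 162, so the proportions are 0.24074, 0.19753, 0.24074, 0.12346, 0.19753 (working shown to 5 dp, full precision carried).
Each pᵢ log₂ pᵢ term: 0.24074×(-2.05445)=-0.49459, 0.19753×(-2.33985)=-0.46219, 0.24074×(-2.05445)=-0.49459, 0.12346×(-3.01792)=-0.37258, 0.19753×(-2.33985)=-0.46219.
Sum = -2.28615, so H' = 2.286.

2.286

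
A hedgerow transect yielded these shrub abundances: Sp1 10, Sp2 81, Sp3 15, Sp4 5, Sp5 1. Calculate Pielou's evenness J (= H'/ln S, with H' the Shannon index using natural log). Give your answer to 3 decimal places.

Total N = 10+81+15+5+1 = 112, so the proportions are 0.08929, 0.72321, 0.13393, 0.04464, 0.00893 (working shown to 5 dp, full precision carried).
H' = −Σ pᵢ ln pᵢ = −((-0.21571) + (-0.23436) + (-0.26926) + (-0.13880) + (-0.04213)) = 0.90025.
With S = 5 species, ln S = 1.60944, so J = 0.90025/1.60944 = 0.55936, i.e. 0.559 to 3 decimal places.

0.559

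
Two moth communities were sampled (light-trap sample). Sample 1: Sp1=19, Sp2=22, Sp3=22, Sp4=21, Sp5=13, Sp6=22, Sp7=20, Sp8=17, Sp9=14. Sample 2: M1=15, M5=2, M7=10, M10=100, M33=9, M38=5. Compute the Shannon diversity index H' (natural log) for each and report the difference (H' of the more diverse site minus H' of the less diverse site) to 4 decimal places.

Sample 1: N=170, proportions 0.1117647, 0.1294118, 0.1294118, 0.1235294, 0.0764706, 0.1294118, 0.1176471, 0.1, 0.0823529, giving H' = 2.1813365 (working shown to 7 dp, full precision carried).
Sample 2: N=141, proportions 0.106383, 0.0141844, 0.070922, 0.7092199, 0.0638298, 0.035461, giving H' = 1.0241349.
Difference = |2.1813365 − 1.0241349| = 1.1572016, i.e. 1.1572 to 4 decimal places.

1.1572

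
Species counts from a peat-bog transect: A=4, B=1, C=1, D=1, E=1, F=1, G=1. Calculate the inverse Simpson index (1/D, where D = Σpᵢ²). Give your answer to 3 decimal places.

4.545

Total N = 4+1+1+1+1+1+1 = 10, so the proportions are 0.4, 0.1, 0.1, 0.1, 0.1, 0.1, 0.1 (working shown to 7 dp, full precision carried).
D = 0.4² + 0.1² + 0.1² + 0.1² + 0.1² + 0.1² + 0.1² = 0.1600000 + 0.0100000 + 0.0100000 + 0.0100000 + 0.0100000 + 0.0100000 + 0.0100000 = 0.2200000.
So 1/D = 4.54545, i.e. 4.545 to 3 decimal places.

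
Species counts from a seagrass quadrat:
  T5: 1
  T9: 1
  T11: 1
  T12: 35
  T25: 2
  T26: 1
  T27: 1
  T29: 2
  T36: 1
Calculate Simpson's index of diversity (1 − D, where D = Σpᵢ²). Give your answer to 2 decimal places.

Total N = 1+1+1+35+2+1+1+2+1 = 45, so the proportions are 0.0222, 0.0222, 0.0222, 0.7778, 0.0444, 0.0222, 0.0222, 0.0444, 0.0222 (working shown to 4 dp, full precision carried).
D = 0.0222² + 0.0222² + 0.0222² + 0.7778² + 0.0444² + 0.0222² + 0.0222² + 0.0444² + 0.0222² = 0.0005 + 0.0005 + 0.0005 + 0.6049 + 0.0020 + 0.0005 + 0.0005 + 0.0020 + 0.0005 = 0.6119.
So 1 − D = 0.3881, i.e. 0.39 to 2 decimal places.

0.39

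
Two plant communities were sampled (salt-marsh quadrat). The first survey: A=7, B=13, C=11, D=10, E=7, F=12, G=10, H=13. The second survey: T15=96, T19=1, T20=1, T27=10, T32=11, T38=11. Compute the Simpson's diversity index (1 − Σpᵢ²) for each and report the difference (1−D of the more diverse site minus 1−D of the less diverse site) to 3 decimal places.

0.435

The first survey: N=83, proportions 0.08434, 0.15663, 0.13253, 0.12048, 0.08434, 0.14458, 0.12048, 0.15663, giving 1−D = 0.86921 (working shown to 5 dp, full precision carried).
The second survey: N=130, proportions 0.73846, 0.00769, 0.00769, 0.07692, 0.08462, 0.08462, giving 1−D = 0.43432.
Difference = |0.86921 − 0.43432| = 0.43489, i.e. 0.435 to 3 decimal places.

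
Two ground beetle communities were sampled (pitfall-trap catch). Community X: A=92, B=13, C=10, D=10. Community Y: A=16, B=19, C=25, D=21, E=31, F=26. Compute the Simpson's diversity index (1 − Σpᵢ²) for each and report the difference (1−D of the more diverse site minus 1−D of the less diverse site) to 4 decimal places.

Community X: N=125, proportions 0.736, 0.104, 0.08, 0.08, giving 1−D = 0.434688 (working shown to 6 dp, full precision carried).
Community Y: N=138, proportions 0.115942, 0.137681, 0.181159, 0.152174, 0.224638, 0.188406, giving 1−D = 0.825667.
Difference = |0.434688 − 0.825667| = 0.390979, i.e. 0.3910 to 4 decimal places.

0.3910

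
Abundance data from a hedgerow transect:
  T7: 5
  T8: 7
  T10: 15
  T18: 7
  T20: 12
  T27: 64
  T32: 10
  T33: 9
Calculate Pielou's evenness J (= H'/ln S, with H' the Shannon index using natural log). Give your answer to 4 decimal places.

Total N = 5+7+15+7+12+64+10+9 = 129, so the proportions are 0.03876, 0.054264, 0.116279, 0.054264, 0.093023, 0.496124, 0.077519, 0.069767 (working shown to 6 dp, full precision carried).
H' = −Σ pᵢ ln pᵢ = −((-0.125984) + (-0.158119) + (-0.250205) + (-0.158119) + (-0.220921) + (-0.347748) + (-0.198235) + (-0.185762)) = 1.645092.
With S = 8 species, ln S = 2.079442, so J = 1.645092/2.079442 = 0.791122, i.e. 0.7911 to 4 decimal places.

0.7911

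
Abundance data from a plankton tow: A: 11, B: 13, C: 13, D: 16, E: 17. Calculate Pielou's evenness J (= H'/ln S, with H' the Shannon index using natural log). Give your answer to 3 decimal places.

Total N = 11+13+13+16+17 = 70, so the proportions are 0.15714, 0.18571, 0.18571, 0.22857, 0.24286 (working shown to 5 dp, full precision carried).
H' = −Σ pᵢ ln pᵢ = −((-0.29081) + (-0.31266) + (-0.31266) + (-0.33735) + (-0.34371)) = 1.59719.
With S = 5 species, ln S = 1.60944, so J = 1.59719/1.60944 = 0.99239, i.e. 0.992 to 3 decimal places.

0.992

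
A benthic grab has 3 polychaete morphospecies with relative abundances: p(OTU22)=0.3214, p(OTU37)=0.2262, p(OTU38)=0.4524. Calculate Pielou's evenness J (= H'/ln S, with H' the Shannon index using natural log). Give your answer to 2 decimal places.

0.96

H' = −Σ pᵢ ln pᵢ = −((-0.3648) + (-0.3362) + (-0.3588)) = 1.0599 (working shown to 4 dp, full precision carried).
With S = 3 species, ln S = 1.0986, so J = 1.0599/1.0986 = 0.9647, i.e. 0.96 to 2 decimal places.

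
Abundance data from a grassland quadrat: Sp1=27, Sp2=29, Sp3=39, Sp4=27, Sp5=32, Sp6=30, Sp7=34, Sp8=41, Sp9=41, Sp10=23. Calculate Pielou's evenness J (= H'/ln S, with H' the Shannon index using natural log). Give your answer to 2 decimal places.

0.99

Total N = 27+29+39+27+32+30+34+41+41+23 = 323, so the proportions are 0.0836, 0.0898, 0.1207, 0.0836, 0.0991, 0.0929, 0.1053, 0.1269, 0.1269, 0.0712 (working shown to 4 dp, full precision carried).
H' = −Σ pᵢ ln pᵢ = −((-0.2075) + (-0.2164) + (-0.2553) + (-0.2075) + (-0.2290) + (-0.2207) + (-0.2370) + (-0.2620) + (-0.2620) + (-0.1881)) = 2.2855.
With S = 10 species, ln S = 2.3026, so J = 2.2855/2.3026 = 0.9926, i.e. 0.99 to 2 decimal places.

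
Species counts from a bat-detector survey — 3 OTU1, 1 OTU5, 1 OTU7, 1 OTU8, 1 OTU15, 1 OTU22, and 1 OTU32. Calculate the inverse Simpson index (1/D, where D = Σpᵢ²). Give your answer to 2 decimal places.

5.40

Total N = 3+1+1+1+1+1+1 = 9, so the proportions are 0.333333, 0.111111, 0.111111, 0.111111, 0.111111, 0.111111, 0.111111 (working shown to 6 dp, full precision carried).
D = 0.333333² + 0.111111² + 0.111111² + 0.111111² + 0.111111² + 0.111111² + 0.111111² = 0.111111 + 0.012346 + 0.012346 + 0.012346 + 0.012346 + 0.012346 + 0.012346 = 0.185185.
So 1/D = 5.4000, i.e. 5.40 to 2 decimal places.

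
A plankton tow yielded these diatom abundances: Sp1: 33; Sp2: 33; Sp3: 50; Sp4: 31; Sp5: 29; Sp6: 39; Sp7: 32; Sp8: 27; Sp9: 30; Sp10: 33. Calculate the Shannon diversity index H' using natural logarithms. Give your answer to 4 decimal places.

2.2869

Total N = 33+33+50+31+29+39+32+27+30+33 = 337, so the proportions are 0.097923, 0.097923, 0.148368, 0.091988, 0.086053, 0.115727, 0.094955, 0.080119, 0.089021, 0.097923 (working shown to 6 dp, full precision carried).
Each pᵢ ln pᵢ term: 0.097923×(-2.323575)=-0.227531, 0.097923×(-2.323575)=-0.227531, 0.148368×(-1.908060)=-0.283095, 0.091988×(-2.386096)=-0.219492, 0.086053×(-2.452787)=-0.211071, 0.115727×(-2.156521)=-0.249568, 0.094955×(-2.354347)=-0.223558, 0.080119×(-2.524246)=-0.202239, 0.089021×(-2.418886)=-0.215331, 0.097923×(-2.323575)=-0.227531.
Sum = -2.286948, so H' = 2.2869.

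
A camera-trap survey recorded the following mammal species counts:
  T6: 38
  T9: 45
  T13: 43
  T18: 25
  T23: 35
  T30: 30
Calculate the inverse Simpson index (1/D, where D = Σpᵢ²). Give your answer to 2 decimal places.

5.78

Total N = 38+45+43+25+35+30 = 216, so the proportions are 0.175926, 0.208333, 0.199074, 0.115741, 0.162037, 0.138889 (working shown to 6 dp, full precision carried).
D = 0.175926² + 0.208333² + 0.199074² + 0.115741² + 0.162037² + 0.138889² = 0.030950 + 0.043403 + 0.039630 + 0.013396 + 0.026256 + 0.019290 = 0.172925.
So 1/D = 5.7828, i.e. 5.78 to 2 decimal places.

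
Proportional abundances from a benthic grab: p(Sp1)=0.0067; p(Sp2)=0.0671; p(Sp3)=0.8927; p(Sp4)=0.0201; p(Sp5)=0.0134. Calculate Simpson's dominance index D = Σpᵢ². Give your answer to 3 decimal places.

D = 0.0067² + 0.0671² + 0.8927² + 0.0201² + 0.0134² = 0.00004 + 0.00450 + 0.79691 + 0.00040 + 0.00018 = 0.80204 (working shown to 5 dp, full precision carried).
To 3 decimal places, D = 0.802.

0.802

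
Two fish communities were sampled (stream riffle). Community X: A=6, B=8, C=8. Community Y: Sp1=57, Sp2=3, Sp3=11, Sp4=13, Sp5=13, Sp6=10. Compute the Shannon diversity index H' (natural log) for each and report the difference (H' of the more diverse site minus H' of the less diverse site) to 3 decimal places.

Community X: N=22, proportions 0.27273, 0.36364, 0.36364, giving H' = 1.09006 (working shown to 5 dp, full precision carried).
Community Y: N=107, proportions 0.53271, 0.02804, 0.1028, 0.1215, 0.1215, 0.09346, giving H' = 1.40329.
Difference = |1.09006 − 1.40329| = 0.31323, i.e. 0.313 to 3 decimal places.

0.313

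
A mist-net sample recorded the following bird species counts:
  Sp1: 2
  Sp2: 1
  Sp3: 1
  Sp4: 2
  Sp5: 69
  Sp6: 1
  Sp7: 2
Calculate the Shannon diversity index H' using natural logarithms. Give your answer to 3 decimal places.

Total N = 2+1+1+2+69+1+2 = 78, so the proportions are 0.02564, 0.01282, 0.01282, 0.02564, 0.88462, 0.01282, 0.02564 (working shown to 5 dp, full precision carried).
Each pᵢ ln pᵢ term: 0.02564×(-3.66356)=-0.09394, 0.01282×(-4.35671)=-0.05586, 0.01282×(-4.35671)=-0.05586, 0.02564×(-3.66356)=-0.09394, 0.88462×(-0.12260)=-0.10846, 0.01282×(-4.35671)=-0.05586, 0.02564×(-3.66356)=-0.09394.
Sum = -0.55783, so H' = 0.558.

0.558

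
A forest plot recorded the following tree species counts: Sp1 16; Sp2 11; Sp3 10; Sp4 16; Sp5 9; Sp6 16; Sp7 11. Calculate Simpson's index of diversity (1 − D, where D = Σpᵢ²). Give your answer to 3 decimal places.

0.850

Total N = 16+11+10+16+9+16+11 = 89, so the proportions are 0.17978, 0.1236, 0.11236, 0.17978, 0.10112, 0.17978, 0.1236 (working shown to 5 dp, full precision carried).
D = 0.17978² + 0.1236² + 0.11236² + 0.17978² + 0.10112² + 0.17978² + 0.1236² = 0.03232 + 0.01528 + 0.01262 + 0.03232 + 0.01023 + 0.03232 + 0.01528 = 0.15036.
So 1 − D = 0.84964, i.e. 0.850 to 3 decimal places.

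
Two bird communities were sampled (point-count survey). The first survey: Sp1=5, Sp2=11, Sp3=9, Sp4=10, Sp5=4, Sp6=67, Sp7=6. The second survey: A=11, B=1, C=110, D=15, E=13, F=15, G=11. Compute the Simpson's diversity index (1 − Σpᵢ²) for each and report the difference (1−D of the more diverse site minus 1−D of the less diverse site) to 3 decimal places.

0.030

The first survey: N=112, proportions 0.04464, 0.09821, 0.08036, 0.08929, 0.03571, 0.59821, 0.05357, giving 1−D = 0.61193 (working shown to 5 dp, full precision carried).
The second survey: N=176, proportions 0.0625, 0.00568, 0.625, 0.08523, 0.07386, 0.08523, 0.0625, giving 1−D = 0.58155.
Difference = |0.61193 − 0.58155| = 0.03038, i.e. 0.030 to 3 decimal places.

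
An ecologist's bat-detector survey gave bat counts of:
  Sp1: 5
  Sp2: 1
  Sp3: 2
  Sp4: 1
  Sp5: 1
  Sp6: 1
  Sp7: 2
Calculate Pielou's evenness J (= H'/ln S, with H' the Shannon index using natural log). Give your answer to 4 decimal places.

0.8904

Total N = 5+1+2+1+1+1+2 = 13, so the proportions are 0.384615, 0.076923, 0.153846, 0.076923, 0.076923, 0.076923, 0.153846 (working shown to 6 dp, full precision carried).
H' = −Σ pᵢ ln pᵢ = −((-0.367504) + (-0.197304) + (-0.287970) + (-0.197304) + (-0.197304) + (-0.197304) + (-0.287970)) = 1.732659.
With S = 7 species, ln S = 1.945910, so J = 1.732659/1.945910 = 0.890410, i.e. 0.8904 to 4 decimal places.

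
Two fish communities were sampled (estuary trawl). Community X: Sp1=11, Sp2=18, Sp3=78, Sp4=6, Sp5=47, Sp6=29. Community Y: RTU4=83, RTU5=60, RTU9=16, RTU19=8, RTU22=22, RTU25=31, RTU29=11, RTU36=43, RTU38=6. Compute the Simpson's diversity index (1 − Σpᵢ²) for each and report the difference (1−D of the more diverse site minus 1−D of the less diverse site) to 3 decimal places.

0.087

Community X: N=189, proportions 0.0582, 0.09524, 0.4127, 0.03175, 0.24868, 0.15344, giving 1−D = 0.73083 (working shown to 5 dp, full precision carried).
Community Y: N=280, proportions 0.29643, 0.21429, 0.05714, 0.02857, 0.07857, 0.11071, 0.03929, 0.15357, 0.02143, giving 1−D = 0.81811.
Difference = |0.73083 − 0.81811| = 0.08728, i.e. 0.087 to 3 decimal places.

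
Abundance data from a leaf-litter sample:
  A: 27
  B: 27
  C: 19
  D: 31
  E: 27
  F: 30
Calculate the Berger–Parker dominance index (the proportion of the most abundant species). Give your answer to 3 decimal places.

0.193

Total N = 27+27+19+31+27+30 = 161, so the proportions are 0.1677, 0.1677, 0.11801, 0.19255, 0.1677, 0.18634 (working shown to 5 dp, full precision carried).
The largest proportion is 0.19255, i.e. d = 0.193 to 3 decimal places.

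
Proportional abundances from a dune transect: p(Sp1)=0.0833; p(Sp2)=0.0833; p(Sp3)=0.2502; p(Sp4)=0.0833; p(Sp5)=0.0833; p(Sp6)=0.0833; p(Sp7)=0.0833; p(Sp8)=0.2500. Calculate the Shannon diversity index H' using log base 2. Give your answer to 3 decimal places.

2.792

Each pᵢ log₂ pᵢ term (working shown to 5 dp, full precision carried): 0.0833×(-3.58554)=-0.29868, 0.0833×(-3.58554)=-0.29868, 0.2502×(-1.99885)=-0.50011, 0.0833×(-3.58554)=-0.29868, 0.0833×(-3.58554)=-0.29868, 0.0833×(-3.58554)=-0.29868, 0.0833×(-3.58554)=-0.29868, 0.25×(-2.00000)=-0.50000.
Sum = -2.79216, so H' = 2.792.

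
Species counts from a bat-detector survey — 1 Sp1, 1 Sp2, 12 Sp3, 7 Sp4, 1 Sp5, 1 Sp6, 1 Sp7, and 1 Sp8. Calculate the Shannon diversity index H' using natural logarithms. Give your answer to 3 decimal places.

1.481

Total N = 1+1+12+7+1+1+1+1 = 25, so the proportions are 0.04, 0.04, 0.48, 0.28, 0.04, 0.04, 0.04, 0.04 (working shown to 5 dp, full precision carried).
Each pᵢ ln pᵢ term: 0.04×(-3.21888)=-0.12876, 0.04×(-3.21888)=-0.12876, 0.48×(-0.73397)=-0.35231, 0.28×(-1.27297)=-0.35643, 0.04×(-3.21888)=-0.12876, 0.04×(-3.21888)=-0.12876, 0.04×(-3.21888)=-0.12876, 0.04×(-3.21888)=-0.12876.
Sum = -1.48127, so H' = 1.481.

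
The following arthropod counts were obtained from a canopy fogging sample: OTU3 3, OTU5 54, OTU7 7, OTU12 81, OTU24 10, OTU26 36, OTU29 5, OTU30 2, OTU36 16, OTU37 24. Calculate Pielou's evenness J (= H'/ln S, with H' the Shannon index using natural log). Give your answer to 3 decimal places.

Total N = 3+54+7+81+10+36+5+2+16+24 = 238, so the proportions are 0.01261, 0.22689, 0.02941, 0.34034, 0.04202, 0.15126, 0.02101, 0.0084, 0.06723, 0.10084 (working shown to 5 dp, full precision carried).
H' = −Σ pᵢ ln pᵢ = −((-0.05513) + (-0.33654) + (-0.10372) + (-0.36682) + (-0.13318) + (-0.28569) + (-0.08115) + (-0.04016) + (-0.18149) + (-0.23135)) = 1.81524.
With S = 10 species, ln S = 2.30259, so J = 1.81524/2.30259 = 0.78835, i.e. 0.788 to 3 decimal places.

0.788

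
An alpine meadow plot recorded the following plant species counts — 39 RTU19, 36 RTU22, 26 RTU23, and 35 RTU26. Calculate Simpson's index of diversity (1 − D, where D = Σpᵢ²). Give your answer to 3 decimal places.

Total N = 39+36+26+35 = 136, so the proportions are 0.28676, 0.26471, 0.19118, 0.25735 (working shown to 5 dp, full precision carried).
D = 0.28676² + 0.26471² + 0.19118² + 0.25735² = 0.08223 + 0.07007 + 0.03655 + 0.06623 = 0.25508.
So 1 − D = 0.74492, i.e. 0.745 to 3 decimal places.

0.745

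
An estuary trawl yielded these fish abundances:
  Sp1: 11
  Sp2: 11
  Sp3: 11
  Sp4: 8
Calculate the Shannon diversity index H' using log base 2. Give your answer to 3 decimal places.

Total N = 11+11+11+8 = 41, so the proportions are 0.26829, 0.26829, 0.26829, 0.19512 (working shown to 5 dp, full precision carried).
Each pᵢ log₂ pᵢ term: 0.26829×(-1.89812)=-0.50925, 0.26829×(-1.89812)=-0.50925, 0.26829×(-1.89812)=-0.50925, 0.19512×(-2.35755)=-0.46001.
Sum = -1.98777, so H' = 1.988.

1.988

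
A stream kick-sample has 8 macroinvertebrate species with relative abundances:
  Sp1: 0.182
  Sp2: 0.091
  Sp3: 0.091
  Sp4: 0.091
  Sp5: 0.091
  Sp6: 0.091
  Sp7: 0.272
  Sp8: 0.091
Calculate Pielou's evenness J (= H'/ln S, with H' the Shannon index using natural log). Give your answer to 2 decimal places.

0.95

H' = −Σ pᵢ ln pᵢ = −((-0.3101) + (-0.2181) + (-0.2181) + (-0.2181) + (-0.2181) + (-0.2181) + (-0.3541) + (-0.2181)) = 1.9729 (working shown to 4 dp, full precision carried).
With S = 8 species, ln S = 2.0794, so J = 1.9729/2.0794 = 0.9488, i.e. 0.95 to 2 decimal places.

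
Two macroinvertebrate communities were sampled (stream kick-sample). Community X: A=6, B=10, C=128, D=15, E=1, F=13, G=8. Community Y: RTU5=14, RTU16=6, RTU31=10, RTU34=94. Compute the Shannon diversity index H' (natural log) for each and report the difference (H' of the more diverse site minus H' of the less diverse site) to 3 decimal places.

Community X: N=181, proportions 0.03315, 0.05525, 0.70718, 0.08287, 0.00552, 0.07182, 0.0442, giving H' = 1.08006 (working shown to 5 dp, full precision carried).
Community Y: N=124, proportions 0.1129, 0.04839, 0.08065, 0.75806, giving H' = 0.80582.
Difference = |1.08006 − 0.80582| = 0.27424, i.e. 0.274 to 3 decimal places.

0.274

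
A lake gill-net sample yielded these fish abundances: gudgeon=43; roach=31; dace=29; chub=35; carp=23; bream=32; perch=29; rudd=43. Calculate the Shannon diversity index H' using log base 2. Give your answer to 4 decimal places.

Total N = 43+31+29+35+23+32+29+43 = 265, so the proportions are 0.162264, 0.116981, 0.109434, 0.132075, 0.086792, 0.120755, 0.109434, 0.162264 (working shown to 6 dp, full precision carried).
Each pᵢ log₂ pᵢ term: 0.162264×(-2.623584)=-0.425714, 0.116981×(-3.095652)=-0.362133, 0.109434×(-3.191868)=-0.349299, 0.132075×(-2.920566)=-0.385735, 0.086792×(-3.526287)=-0.306055, 0.120755×(-3.049849)=-0.368284, 0.109434×(-3.191868)=-0.349299, 0.162264×(-2.623584)=-0.425714.
Sum = -2.972231, so H' = 2.9722.

2.9722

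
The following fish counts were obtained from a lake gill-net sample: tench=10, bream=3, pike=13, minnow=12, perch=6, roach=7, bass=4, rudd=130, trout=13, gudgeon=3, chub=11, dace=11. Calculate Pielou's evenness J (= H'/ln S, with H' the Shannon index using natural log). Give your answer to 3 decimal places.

Total N = 10+3+13+12+6+7+4+130+13+3+11+11 = 223, so the proportions are 0.04484, 0.01345, 0.0583, 0.05381, 0.02691, 0.03139, 0.01794, 0.58296, 0.0583, 0.01345, 0.04933, 0.04933 (working shown to 5 dp, full precision carried).
H' = −Σ pᵢ ln pᵢ = −((-0.13922) + (-0.05796) + (-0.16569) + (-0.15725) + (-0.09728) + (-0.10865) + (-0.07212) + (-0.31459) + (-0.16569) + (-0.05796) + (-0.14844) + (-0.14844)) = 1.63329.
With S = 12 species, ln S = 2.48491, so J = 1.63329/2.48491 = 0.65728, i.e. 0.657 to 3 decimal places.

0.657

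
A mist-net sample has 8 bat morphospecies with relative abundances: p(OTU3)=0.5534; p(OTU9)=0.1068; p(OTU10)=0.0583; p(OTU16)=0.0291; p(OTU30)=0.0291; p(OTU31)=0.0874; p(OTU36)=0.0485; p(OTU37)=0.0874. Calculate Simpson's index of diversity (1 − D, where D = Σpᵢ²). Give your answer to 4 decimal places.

D = 0.5534² + 0.1068² + 0.0583² + 0.0291² + 0.0291² + 0.0874² + 0.0485² + 0.0874² = 0.306252 + 0.011406 + 0.003399 + 0.000847 + 0.000847 + 0.007639 + 0.002352 + 0.007639 = 0.340380 (working shown to 6 dp, full precision carried).
So 1 − D = 0.659620, i.e. 0.6596 to 4 decimal places.

0.6596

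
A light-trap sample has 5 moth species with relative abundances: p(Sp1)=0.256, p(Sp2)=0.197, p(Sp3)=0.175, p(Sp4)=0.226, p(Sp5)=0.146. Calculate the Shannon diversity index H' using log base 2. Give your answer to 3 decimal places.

Each pᵢ log₂ pᵢ term (working shown to 5 dp, full precision carried): 0.256×(-1.96578)=-0.50324, 0.197×(-2.34373)=-0.46172, 0.175×(-2.51457)=-0.44005, 0.226×(-2.14561)=-0.48491, 0.146×(-2.77596)=-0.40529.
Sum = -2.29520, so H' = 2.295.

2.295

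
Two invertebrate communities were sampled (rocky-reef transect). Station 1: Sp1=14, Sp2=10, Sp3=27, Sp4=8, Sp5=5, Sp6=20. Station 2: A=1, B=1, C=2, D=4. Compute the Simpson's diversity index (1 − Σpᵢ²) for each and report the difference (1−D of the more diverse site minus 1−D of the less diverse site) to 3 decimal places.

0.129

Station 1: N=84, proportions 0.16667, 0.11905, 0.32143, 0.09524, 0.05952, 0.2381, giving 1−D = 0.78543 (working shown to 5 dp, full precision carried).
Station 2: N=8, proportions 0.125, 0.125, 0.25, 0.5, giving 1−D = 0.65625.
Difference = |0.78543 − 0.65625| = 0.12918, i.e. 0.129 to 3 decimal places.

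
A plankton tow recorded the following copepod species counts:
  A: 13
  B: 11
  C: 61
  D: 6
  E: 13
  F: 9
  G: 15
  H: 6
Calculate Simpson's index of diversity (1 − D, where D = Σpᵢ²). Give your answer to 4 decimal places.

Total N = 13+11+61+6+13+9+15+6 = 134, so the proportions are 0.097015, 0.08209, 0.455224, 0.044776, 0.097015, 0.067164, 0.11194, 0.044776 (working shown to 6 dp, full precision carried).
D = 0.097015² + 0.08209² + 0.455224² + 0.044776² + 0.097015² + 0.067164² + 0.11194² + 0.044776² = 0.009412 + 0.006739 + 0.207229 + 0.002005 + 0.009412 + 0.004511 + 0.012531 + 0.002005 = 0.253843.
So 1 − D = 0.746157, i.e. 0.7462 to 4 decimal places.

0.7462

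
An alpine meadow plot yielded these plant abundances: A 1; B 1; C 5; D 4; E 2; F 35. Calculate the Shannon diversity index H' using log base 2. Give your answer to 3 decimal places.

1.395

Total N = 1+1+5+4+2+35 = 48, so the proportions are 0.02083, 0.02083, 0.10417, 0.08333, 0.04167, 0.72917 (working shown to 5 dp, full precision carried).
Each pᵢ log₂ pᵢ term: 0.02083×(-5.58496)=-0.11635, 0.02083×(-5.58496)=-0.11635, 0.10417×(-3.26303)=-0.33990, 0.08333×(-3.58496)=-0.29875, 0.04167×(-4.58496)=-0.19104, 0.72917×(-0.45568)=-0.33227.
Sum = -1.39466, so H' = 1.395.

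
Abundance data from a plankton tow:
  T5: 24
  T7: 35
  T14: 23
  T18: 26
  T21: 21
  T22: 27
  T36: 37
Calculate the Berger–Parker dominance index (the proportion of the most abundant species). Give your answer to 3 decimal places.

0.192

Total N = 24+35+23+26+21+27+37 = 193, so the proportions are 0.12435, 0.18135, 0.11917, 0.13472, 0.10881, 0.1399, 0.19171 (working shown to 5 dp, full precision carried).
The largest proportion is 0.19171, i.e. d = 0.192 to 3 decimal places.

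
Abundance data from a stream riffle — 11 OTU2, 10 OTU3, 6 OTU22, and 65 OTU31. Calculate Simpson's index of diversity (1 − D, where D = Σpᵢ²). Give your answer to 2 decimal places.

Total N = 11+10+6+65 = 92, so the proportions are 0.1196, 0.1087, 0.0652, 0.7065 (working shown to 4 dp, full precision carried).
D = 0.1196² + 0.1087² + 0.0652² + 0.7065² = 0.0143 + 0.0118 + 0.0043 + 0.4992 = 0.5295.
So 1 − D = 0.4705, i.e. 0.47 to 2 decimal places.

0.47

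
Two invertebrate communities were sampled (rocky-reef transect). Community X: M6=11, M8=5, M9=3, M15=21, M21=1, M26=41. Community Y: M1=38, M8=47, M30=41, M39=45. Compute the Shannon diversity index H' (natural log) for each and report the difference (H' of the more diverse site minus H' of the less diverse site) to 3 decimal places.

0.073

Community X: N=82, proportions 0.13415, 0.06098, 0.03659, 0.2561, 0.0122, 0.5, giving H' = 1.31024 (working shown to 5 dp, full precision carried).
Community Y: N=171, proportions 0.22222, 0.27485, 0.23977, 0.26316, giving H' = 1.38294.
Difference = |1.31024 − 1.38294| = 0.07270, i.e. 0.073 to 3 decimal places.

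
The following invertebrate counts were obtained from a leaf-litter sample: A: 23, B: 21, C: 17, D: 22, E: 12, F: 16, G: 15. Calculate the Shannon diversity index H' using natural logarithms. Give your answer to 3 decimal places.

1.923

Total N = 23+21+17+22+12+16+15 = 126, so the proportions are 0.18254, 0.16667, 0.13492, 0.1746, 0.09524, 0.12698, 0.11905 (working shown to 5 dp, full precision carried).
Each pᵢ ln pᵢ term: 0.18254×(-1.70079)=-0.31046, 0.16667×(-1.79176)=-0.29863, 0.13492×(-2.00307)=-0.27026, 0.1746×(-1.74524)=-0.30472, 0.09524×(-2.35138)=-0.22394, 0.12698×(-2.06369)=-0.26206, 0.11905×(-2.12823)=-0.25336.
Sum = -1.92343, so H' = 1.923.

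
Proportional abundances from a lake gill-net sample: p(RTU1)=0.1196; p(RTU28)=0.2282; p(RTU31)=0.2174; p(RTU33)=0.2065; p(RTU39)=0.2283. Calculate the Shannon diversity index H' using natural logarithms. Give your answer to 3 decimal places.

1.586

Each pᵢ ln pᵢ term (working shown to 5 dp, full precision carried): 0.1196×(-2.12360)=-0.25398, 0.2282×(-1.47753)=-0.33717, 0.2174×(-1.52602)=-0.33176, 0.2065×(-1.57745)=-0.32574, 0.2283×(-1.47709)=-0.33722.
Sum = -1.58588, so H' = 1.586.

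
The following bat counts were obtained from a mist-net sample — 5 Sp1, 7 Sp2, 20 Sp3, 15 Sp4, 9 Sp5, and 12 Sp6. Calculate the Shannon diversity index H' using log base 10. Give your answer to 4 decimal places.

Total N = 5+7+20+15+9+12 = 68, so the proportions are 0.073529, 0.102941, 0.294118, 0.220588, 0.132353, 0.176471 (working shown to 6 dp, full precision carried).
Each pᵢ log₁₀ pᵢ term: 0.073529×(-1.133539)=-0.083348, 0.102941×(-0.987411)=-0.101645, 0.294118×(-0.531479)=-0.156317, 0.220588×(-0.656418)=-0.144798, 0.132353×(-0.878266)=-0.116241, 0.176471×(-0.753328)=-0.132940.
Sum = -0.735290, so H' = 0.7353.

0.7353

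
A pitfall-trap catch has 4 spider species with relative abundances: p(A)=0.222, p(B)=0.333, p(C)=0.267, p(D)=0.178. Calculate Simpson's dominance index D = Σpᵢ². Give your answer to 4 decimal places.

D = 0.222² + 0.333² + 0.267² + 0.178² = 0.049284 + 0.110889 + 0.071289 + 0.031684 = 0.263146 (working shown to 6 dp, full precision carried).
To 4 decimal places, D = 0.2631.

0.2631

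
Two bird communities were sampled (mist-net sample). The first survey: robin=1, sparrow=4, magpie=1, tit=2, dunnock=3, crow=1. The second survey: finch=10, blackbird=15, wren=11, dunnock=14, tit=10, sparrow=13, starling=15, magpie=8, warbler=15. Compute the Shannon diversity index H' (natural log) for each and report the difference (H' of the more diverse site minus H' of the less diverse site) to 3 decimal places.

0.543

The first survey: N=12, proportions 0.08333, 0.33333, 0.08333, 0.16667, 0.25, 0.08333, giving H' = 1.63263 (working shown to 5 dp, full precision carried).
The second survey: N=111, proportions 0.09009, 0.13514, 0.0991, 0.12613, 0.09009, 0.11712, 0.13514, 0.07207, 0.13514, giving H' = 2.17604.
Difference = |1.63263 − 2.17604| = 0.54341, i.e. 0.543 to 3 decimal places.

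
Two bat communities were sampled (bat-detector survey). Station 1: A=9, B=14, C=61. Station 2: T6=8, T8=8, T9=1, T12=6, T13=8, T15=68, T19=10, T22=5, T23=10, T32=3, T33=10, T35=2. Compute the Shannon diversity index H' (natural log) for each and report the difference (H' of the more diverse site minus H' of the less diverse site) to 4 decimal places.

Station 1: N=84, proportions 0.107142857, 0.166666667, 0.726190476, giving H' = 0.770279543 (working shown to 9 dp, full precision carried).
Station 2: N=139, proportions 0.057553957, 0.057553957, 0.007194245, 0.043165468, 0.057553957, 0.489208633, 0.071942446, 0.035971223, 0.071942446, 0.021582734, 0.071942446, 0.014388489, giving H' = 1.845333276.
Difference = |0.770279543 − 1.845333276| = 1.075053733, i.e. 1.0751 to 4 decimal places.

1.0751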